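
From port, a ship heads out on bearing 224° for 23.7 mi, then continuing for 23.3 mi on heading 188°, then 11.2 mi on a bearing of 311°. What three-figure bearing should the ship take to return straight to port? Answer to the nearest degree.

041°

Leg 1 (224°, 23.7 mi): east 23.7 sin 224° = -16.46, north 23.7 cos 224° = -17.05
Leg 2 (188°, 23.3 mi): east 23.3 sin 188° = -3.24, north 23.3 cos 188° = -23.07
Leg 3 (311°, 11.2 mi): east 11.2 sin 311° = -8.45, north 11.2 cos 311° = 7.35
Net displacement: -28.16 east, -32.77 north. Direction back to start is (28.16, 32.77): bearing = atan2(28.16, 32.77) mod 360° = 40.67° ≈ 041°.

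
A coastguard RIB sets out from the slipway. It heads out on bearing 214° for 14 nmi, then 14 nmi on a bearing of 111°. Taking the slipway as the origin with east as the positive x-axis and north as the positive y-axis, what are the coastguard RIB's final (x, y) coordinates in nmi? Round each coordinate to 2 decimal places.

Leg 1 (214°, 14 nmi): east 14 sin 214° = -7.83, north 14 cos 214° = -11.61
Leg 2 (111°, 14 nmi): east 14 sin 111° = 13.07, north 14 cos 111° = -5.02
Summing: 5.24 nmi east, -16.62 nmi north → (5.24, -16.62).

(5.24, -16.62)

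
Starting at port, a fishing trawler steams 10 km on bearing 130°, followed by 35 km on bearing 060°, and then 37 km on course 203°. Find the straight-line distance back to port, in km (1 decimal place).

32.9 km

Leg 1 (130°, 10 km): east 10 sin 130° = 7.66, north 10 cos 130° = -6.43
Leg 2 (060°, 35 km): east 35 sin 60° = 30.31, north 35 cos 60° = 17.50
Leg 3 (203°, 37 km): east 37 sin 203° = -14.46, north 37 cos 203° = -34.06
Net: 23.51 east, -22.99 north. Distance = √((23.51)² + (-22.99)²) = 32.883 km.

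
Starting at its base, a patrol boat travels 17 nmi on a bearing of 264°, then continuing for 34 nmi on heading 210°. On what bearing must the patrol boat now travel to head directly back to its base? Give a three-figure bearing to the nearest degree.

Leg 1 (264°, 17 nmi): east 17 sin 264° = -16.91, north 17 cos 264° = -1.78
Leg 2 (210°, 34 nmi): east 34 sin 210° = -17.00, north 34 cos 210° = -29.44
Net displacement: -33.91 east, -31.22 north. Direction back to start is (33.91, 31.22): bearing = atan2(33.91, 31.22) mod 360° = 47.36° ≈ 047°.

047°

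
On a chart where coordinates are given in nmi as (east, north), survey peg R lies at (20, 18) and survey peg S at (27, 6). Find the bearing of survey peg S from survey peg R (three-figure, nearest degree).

150°

Δeast = 27 − 20 = 7.00; Δnorth = 6 − 18 = -12.00.
Bearing = atan2(Δeast, Δnorth) mod 360° = 149.74° ≈ 150°.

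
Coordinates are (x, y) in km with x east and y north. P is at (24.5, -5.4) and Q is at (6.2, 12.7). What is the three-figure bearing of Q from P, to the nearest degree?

315°

Δeast = 6.2 − 24.5 = -18.30; Δnorth = 12.7 − -5.4 = 18.10.
Bearing = atan2(Δeast, Δnorth) mod 360° = 314.69° ≈ 315°.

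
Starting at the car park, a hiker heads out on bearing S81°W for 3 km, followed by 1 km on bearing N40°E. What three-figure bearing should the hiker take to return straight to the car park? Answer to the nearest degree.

097°

Leg 1 (S81°W, 3 km): east 3 sin 261° = -2.96, north 3 cos 261° = -0.47
Leg 2 (N40°E, 1 km): east 1 sin 40° = 0.64, north 1 cos 40° = 0.77
Net displacement: -2.32 east, 0.30 north. Direction back to start is (2.32, -0.30): bearing = atan2(2.32, -0.30) mod 360° = 97.29° ≈ 097°.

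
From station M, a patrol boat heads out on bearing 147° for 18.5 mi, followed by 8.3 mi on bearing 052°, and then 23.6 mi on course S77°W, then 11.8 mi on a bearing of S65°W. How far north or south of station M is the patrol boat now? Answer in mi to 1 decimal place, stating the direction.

Leg 1 (147°, 18.5 mi): east 18.5 sin 147° = 10.08, north 18.5 cos 147° = -15.52
Leg 2 (052°, 8.3 mi): east 8.3 sin 52° = 6.54, north 8.3 cos 52° = 5.11
Leg 3 (S77°W, 23.6 mi): east 23.6 sin 257° = -23.00, north 23.6 cos 257° = -5.31
Leg 4 (S65°W, 11.8 mi): east 11.8 sin 245° = -10.69, north 11.8 cos 245° = -4.99
Net north component: -20.70 mi.

20.7 mi south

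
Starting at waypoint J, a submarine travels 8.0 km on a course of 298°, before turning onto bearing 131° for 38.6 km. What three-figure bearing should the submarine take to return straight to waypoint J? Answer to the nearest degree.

314°

Leg 1 (298°, 8.0 km): east 8.0 sin 298° = -7.06, north 8.0 cos 298° = 3.76
Leg 2 (131°, 38.6 km): east 38.6 sin 131° = 29.13, north 38.6 cos 131° = -25.32
Net displacement: 22.07 east, -21.57 north. Direction back to start is (-22.07, 21.57): bearing = atan2(-22.07, 21.57) mod 360° = 314.34° ≈ 314°.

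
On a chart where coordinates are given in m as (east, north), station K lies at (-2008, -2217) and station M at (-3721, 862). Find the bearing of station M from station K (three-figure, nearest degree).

331°

Δeast = -3721 − -2008 = -1713.00; Δnorth = 862 − -2217 = 3079.00.
Bearing = atan2(Δeast, Δnorth) mod 360° = 330.91° ≈ 331°.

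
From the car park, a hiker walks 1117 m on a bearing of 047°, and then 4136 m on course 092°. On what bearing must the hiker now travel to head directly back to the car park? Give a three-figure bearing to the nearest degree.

Leg 1 (047°, 1117 m): east 1117 sin 47° = 816.92, north 1117 cos 47° = 761.79
Leg 2 (092°, 4136 m): east 4136 sin 92° = 4133.48, north 4136 cos 92° = -144.34
Net displacement: 4950.40 east, 617.45 north. Direction back to start is (-4950.40, -617.45): bearing = atan2(-4950.40, -617.45) mod 360° = 262.89° ≈ 263°.

263°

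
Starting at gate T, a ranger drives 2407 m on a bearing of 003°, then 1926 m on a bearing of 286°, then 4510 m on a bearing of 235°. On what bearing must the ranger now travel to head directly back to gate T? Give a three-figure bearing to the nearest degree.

Leg 1 (003°, 2407 m): east 2407 sin 3° = 125.97, north 2407 cos 3° = 2403.70
Leg 2 (286°, 1926 m): east 1926 sin 286° = -1851.39, north 1926 cos 286° = 530.88
Leg 3 (235°, 4510 m): east 4510 sin 235° = -3694.38, north 4510 cos 235° = -2586.83
Net displacement: -5419.79 east, 347.75 north. Direction back to start is (5419.79, -347.75): bearing = atan2(5419.79, -347.75) mod 360° = 93.67° ≈ 094°.

094°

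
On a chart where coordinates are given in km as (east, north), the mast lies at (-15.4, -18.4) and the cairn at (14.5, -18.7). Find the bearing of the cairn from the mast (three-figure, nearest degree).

Δeast = 14.5 − -15.4 = 29.90; Δnorth = -18.7 − -18.4 = -0.30.
Bearing = atan2(Δeast, Δnorth) mod 360° = 90.57° ≈ 091°.

091°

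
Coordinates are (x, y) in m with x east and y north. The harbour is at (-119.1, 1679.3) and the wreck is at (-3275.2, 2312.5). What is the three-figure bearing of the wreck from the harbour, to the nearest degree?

Δeast = -3275.2 − -119.1 = -3156.10; Δnorth = 2312.5 − 1679.3 = 633.20.
Bearing = atan2(Δeast, Δnorth) mod 360° = 281.34° ≈ 281°.

281°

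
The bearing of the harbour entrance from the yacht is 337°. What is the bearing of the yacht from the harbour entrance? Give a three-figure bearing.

Back-bearing = 337° − 180° = 157°.

157°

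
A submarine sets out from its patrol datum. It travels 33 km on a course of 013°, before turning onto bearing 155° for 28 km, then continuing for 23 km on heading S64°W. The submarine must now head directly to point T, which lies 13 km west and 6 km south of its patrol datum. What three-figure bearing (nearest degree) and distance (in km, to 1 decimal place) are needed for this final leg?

Leg 1 (013°, 33 km): east 33 sin 13° = 7.42, north 33 cos 13° = 32.15
Leg 2 (155°, 28 km): east 28 sin 155° = 11.83, north 28 cos 155° = -25.38
Leg 3 (S64°W, 23 km): east 23 sin 244° = -20.67, north 23 cos 244° = -10.08
Current position: (-1.42, -3.30). Target: (-13, -6). Remaining: Δeast = -11.58, Δnorth = -2.70.
Bearing = atan2(-11.58, -2.70) mod 360° = 256.90°; distance = √((-11.58)² + (-2.70)²) = 11.894 km.

257°, 11.9 km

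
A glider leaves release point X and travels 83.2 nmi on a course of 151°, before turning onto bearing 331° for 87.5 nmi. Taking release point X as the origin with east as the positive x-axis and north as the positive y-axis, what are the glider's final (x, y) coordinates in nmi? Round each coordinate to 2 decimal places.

(-2.08, 3.76)

Leg 1 (151°, 83.2 nmi): east 83.2 sin 151° = 40.34, north 83.2 cos 151° = -72.77
Leg 2 (331°, 87.5 nmi): east 87.5 sin 331° = -42.42, north 87.5 cos 331° = 76.53
Summing: -2.08 nmi east, 3.76 nmi north → (-2.08, 3.76).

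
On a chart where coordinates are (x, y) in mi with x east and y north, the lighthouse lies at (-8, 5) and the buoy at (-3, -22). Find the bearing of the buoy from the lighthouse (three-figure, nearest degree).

170°

Δeast = -3 − -8 = 5.00; Δnorth = -22 − 5 = -27.00.
Bearing = atan2(Δeast, Δnorth) mod 360° = 169.51° ≈ 170°.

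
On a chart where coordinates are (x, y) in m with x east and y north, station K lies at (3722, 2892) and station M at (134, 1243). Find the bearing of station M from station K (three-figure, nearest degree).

Δeast = 134 − 3722 = -3588.00; Δnorth = 1243 − 2892 = -1649.00.
Bearing = atan2(Δeast, Δnorth) mod 360° = 245.32° ≈ 245°.

245°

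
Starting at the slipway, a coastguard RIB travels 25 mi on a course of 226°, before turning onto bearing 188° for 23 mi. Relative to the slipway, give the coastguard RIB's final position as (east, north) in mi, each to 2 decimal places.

Leg 1 (226°, 25 mi): east 25 sin 226° = -17.98, north 25 cos 226° = -17.37
Leg 2 (188°, 23 mi): east 23 sin 188° = -3.20, north 23 cos 188° = -22.78
Summing: -21.18 mi east, -40.14 mi north → (-21.18, -40.14).

(-21.18, -40.14)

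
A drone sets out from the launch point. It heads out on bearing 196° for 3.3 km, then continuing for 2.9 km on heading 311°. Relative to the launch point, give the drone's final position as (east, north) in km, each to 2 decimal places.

Leg 1 (196°, 3.3 km): east 3.3 sin 196° = -0.91, north 3.3 cos 196° = -3.17
Leg 2 (311°, 2.9 km): east 2.9 sin 311° = -2.19, north 2.9 cos 311° = 1.90
Summing: -3.10 km east, -1.27 km north → (-3.10, -1.27).

(-3.10, -1.27)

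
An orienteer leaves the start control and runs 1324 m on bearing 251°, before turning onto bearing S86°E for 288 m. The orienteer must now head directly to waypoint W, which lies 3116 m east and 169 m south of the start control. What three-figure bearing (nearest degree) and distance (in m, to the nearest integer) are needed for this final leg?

086°, 4090 m

Leg 1 (251°, 1324 m): east 1324 sin 251° = -1251.87, north 1324 cos 251° = -431.05
Leg 2 (S86°E, 288 m): east 288 sin 94° = 287.30, north 288 cos 94° = -20.09
Current position: (-964.57, -451.14). Target: (3116, -169). Remaining: Δeast = 4080.57, Δnorth = 282.14.
Bearing = atan2(4080.57, 282.14) mod 360° = 86.04°; distance = √((4080.57)² + (282.14)²) = 4090.311 m.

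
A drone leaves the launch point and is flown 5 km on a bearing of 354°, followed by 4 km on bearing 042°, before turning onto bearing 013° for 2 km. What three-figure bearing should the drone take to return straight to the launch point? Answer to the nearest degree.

195°

Leg 1 (354°, 5 km): east 5 sin 354° = -0.52, north 5 cos 354° = 4.97
Leg 2 (042°, 4 km): east 4 sin 42° = 2.68, north 4 cos 42° = 2.97
Leg 3 (013°, 2 km): east 2 sin 13° = 0.45, north 2 cos 13° = 1.95
Net displacement: 2.60 east, 9.89 north. Direction back to start is (-2.60, -9.89): bearing = atan2(-2.60, -9.89) mod 360° = 194.74° ≈ 195°.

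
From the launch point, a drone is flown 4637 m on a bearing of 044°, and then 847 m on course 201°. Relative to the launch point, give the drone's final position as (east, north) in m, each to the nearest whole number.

Leg 1 (044°, 4637 m): east 4637 sin 44° = 3221.13, north 4637 cos 44° = 3335.58
Leg 2 (201°, 847 m): east 847 sin 201° = -303.54, north 847 cos 201° = -790.74
Summing: 2917.59 m east, 2544.84 m north → (2918, 2545).

(2918, 2545)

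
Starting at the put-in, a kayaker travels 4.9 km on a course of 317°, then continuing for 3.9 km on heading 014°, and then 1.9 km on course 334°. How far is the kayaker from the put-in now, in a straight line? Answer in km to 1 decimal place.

9.6 km

Leg 1 (317°, 4.9 km): east 4.9 sin 317° = -3.34, north 4.9 cos 317° = 3.58
Leg 2 (014°, 3.9 km): east 3.9 sin 14° = 0.94, north 3.9 cos 14° = 3.78
Leg 3 (334°, 1.9 km): east 1.9 sin 334° = -0.83, north 1.9 cos 334° = 1.71
Net: -3.23 east, 9.08 north. Distance = √((-3.23)² + (9.08)²) = 9.634 km.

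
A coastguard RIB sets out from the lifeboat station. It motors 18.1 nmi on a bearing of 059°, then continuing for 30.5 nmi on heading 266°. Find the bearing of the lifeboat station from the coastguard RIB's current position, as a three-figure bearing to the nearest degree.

116°

Leg 1 (059°, 18.1 nmi): east 18.1 sin 59° = 15.51, north 18.1 cos 59° = 9.32
Leg 2 (266°, 30.5 nmi): east 30.5 sin 266° = -30.43, north 30.5 cos 266° = -2.13
Net displacement: -14.91 east, 7.19 north. Direction back to start is (14.91, -7.19): bearing = atan2(14.91, -7.19) mod 360° = 115.76° ≈ 116°.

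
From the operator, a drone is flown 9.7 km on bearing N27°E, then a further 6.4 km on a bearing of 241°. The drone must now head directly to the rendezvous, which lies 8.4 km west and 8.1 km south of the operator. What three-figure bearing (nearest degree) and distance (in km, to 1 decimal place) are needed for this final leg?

208°, 15.4 km

Leg 1 (N27°E, 9.7 km): east 9.7 sin 27° = 4.40, north 9.7 cos 27° = 8.64
Leg 2 (241°, 6.4 km): east 6.4 sin 241° = -5.60, north 6.4 cos 241° = -3.10
Current position: (-1.19, 5.54). Target: (-8.4, -8.1). Remaining: Δeast = -7.21, Δnorth = -13.64.
Bearing = atan2(-7.21, -13.64) mod 360° = 207.85°; distance = √((-7.21)² + (-13.64)²) = 15.427 km.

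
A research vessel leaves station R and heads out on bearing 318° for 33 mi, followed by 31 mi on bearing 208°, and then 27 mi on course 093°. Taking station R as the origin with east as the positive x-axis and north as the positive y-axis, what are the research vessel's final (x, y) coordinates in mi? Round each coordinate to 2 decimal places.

Leg 1 (318°, 33 mi): east 33 sin 318° = -22.08, north 33 cos 318° = 24.52
Leg 2 (208°, 31 mi): east 31 sin 208° = -14.55, north 31 cos 208° = -27.37
Leg 3 (093°, 27 mi): east 27 sin 93° = 26.96, north 27 cos 93° = -1.41
Summing: -9.67 mi east, -4.26 mi north → (-9.67, -4.26).

(-9.67, -4.26)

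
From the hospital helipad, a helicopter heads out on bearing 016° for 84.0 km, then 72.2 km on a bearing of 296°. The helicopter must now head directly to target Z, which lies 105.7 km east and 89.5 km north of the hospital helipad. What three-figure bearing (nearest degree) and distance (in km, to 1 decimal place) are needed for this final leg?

099°, 149.2 km

Leg 1 (016°, 84.0 km): east 84.0 sin 16° = 23.15, north 84.0 cos 16° = 80.75
Leg 2 (296°, 72.2 km): east 72.2 sin 296° = -64.89, north 72.2 cos 296° = 31.65
Current position: (-41.74, 112.40). Target: (105.7, 89.5). Remaining: Δeast = 147.44, Δnorth = -22.90.
Bearing = atan2(147.44, -22.90) mod 360° = 98.83°; distance = √((147.44)² + (-22.90)²) = 149.207 km.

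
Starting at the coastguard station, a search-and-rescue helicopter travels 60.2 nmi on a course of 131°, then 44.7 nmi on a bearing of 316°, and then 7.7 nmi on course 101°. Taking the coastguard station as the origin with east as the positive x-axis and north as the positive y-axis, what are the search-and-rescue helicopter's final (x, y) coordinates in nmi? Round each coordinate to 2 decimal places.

Leg 1 (131°, 60.2 nmi): east 60.2 sin 131° = 45.43, north 60.2 cos 131° = -39.49
Leg 2 (316°, 44.7 nmi): east 44.7 sin 316° = -31.05, north 44.7 cos 316° = 32.15
Leg 3 (101°, 7.7 nmi): east 7.7 sin 101° = 7.56, north 7.7 cos 101° = -1.47
Summing: 21.94 nmi east, -8.81 nmi north → (21.94, -8.81).

(21.94, -8.81)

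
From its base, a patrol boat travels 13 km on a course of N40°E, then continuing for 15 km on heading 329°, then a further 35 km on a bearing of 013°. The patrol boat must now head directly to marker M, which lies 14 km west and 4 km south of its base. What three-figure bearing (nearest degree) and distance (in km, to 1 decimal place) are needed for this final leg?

Leg 1 (N40°E, 13 km): east 13 sin 40° = 8.36, north 13 cos 40° = 9.96
Leg 2 (329°, 15 km): east 15 sin 329° = -7.73, north 15 cos 329° = 12.86
Leg 3 (013°, 35 km): east 35 sin 13° = 7.87, north 35 cos 13° = 34.10
Current position: (8.50, 56.92). Target: (-14, -4). Remaining: Δeast = -22.50, Δnorth = -60.92.
Bearing = atan2(-22.50, -60.92) mod 360° = 200.27°; distance = √((-22.50)² + (-60.92)²) = 64.943 km.

200°, 64.9 km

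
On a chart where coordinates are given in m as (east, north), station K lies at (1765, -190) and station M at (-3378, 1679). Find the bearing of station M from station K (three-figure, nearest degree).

Δeast = -3378 − 1765 = -5143.00; Δnorth = 1679 − -190 = 1869.00.
Bearing = atan2(Δeast, Δnorth) mod 360° = 289.97° ≈ 290°.

290°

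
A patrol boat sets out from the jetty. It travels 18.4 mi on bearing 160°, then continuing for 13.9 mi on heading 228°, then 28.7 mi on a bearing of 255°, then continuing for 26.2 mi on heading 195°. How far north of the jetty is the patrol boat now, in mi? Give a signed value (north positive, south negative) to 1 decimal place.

Leg 1 (160°, 18.4 mi): east 18.4 sin 160° = 6.29, north 18.4 cos 160° = -17.29
Leg 2 (228°, 13.9 mi): east 13.9 sin 228° = -10.33, north 13.9 cos 228° = -9.30
Leg 3 (255°, 28.7 mi): east 28.7 sin 255° = -27.72, north 28.7 cos 255° = -7.43
Leg 4 (195°, 26.2 mi): east 26.2 sin 195° = -6.78, north 26.2 cos 195° = -25.31
Net north component: -59.33 mi.

-59.3 mi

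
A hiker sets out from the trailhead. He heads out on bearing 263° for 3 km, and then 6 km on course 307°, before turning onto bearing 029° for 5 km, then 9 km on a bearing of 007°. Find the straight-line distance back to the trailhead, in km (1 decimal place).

17.1 km

Leg 1 (263°, 3 km): east 3 sin 263° = -2.98, north 3 cos 263° = -0.37
Leg 2 (307°, 6 km): east 6 sin 307° = -4.79, north 6 cos 307° = 3.61
Leg 3 (029°, 5 km): east 5 sin 29° = 2.42, north 5 cos 29° = 4.37
Leg 4 (007°, 9 km): east 9 sin 7° = 1.10, north 9 cos 7° = 8.93
Net: -4.25 east, 16.55 north. Distance = √((-4.25)² + (16.55)²) = 17.088 km.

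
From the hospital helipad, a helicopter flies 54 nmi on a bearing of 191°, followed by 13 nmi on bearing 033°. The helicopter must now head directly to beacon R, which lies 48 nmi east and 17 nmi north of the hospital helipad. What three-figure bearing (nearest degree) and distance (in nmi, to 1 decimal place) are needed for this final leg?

041°, 78.2 nmi

Leg 1 (191°, 54 nmi): east 54 sin 191° = -10.30, north 54 cos 191° = -53.01
Leg 2 (033°, 13 nmi): east 13 sin 33° = 7.08, north 13 cos 33° = 10.90
Current position: (-3.22, -42.11). Target: (48, 17). Remaining: Δeast = 51.22, Δnorth = 59.11.
Bearing = atan2(51.22, 59.11) mod 360° = 40.91°; distance = √((51.22)² + (59.11)²) = 78.213 nmi.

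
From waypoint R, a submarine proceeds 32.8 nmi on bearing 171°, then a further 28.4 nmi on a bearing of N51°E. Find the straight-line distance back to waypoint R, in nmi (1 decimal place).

30.8 nmi

Leg 1 (171°, 32.8 nmi): east 32.8 sin 171° = 5.13, north 32.8 cos 171° = -32.40
Leg 2 (N51°E, 28.4 nmi): east 28.4 sin 51° = 22.07, north 28.4 cos 51° = 17.87
Net: 27.20 east, -14.52 north. Distance = √((27.20)² + (-14.52)²) = 30.836 nmi.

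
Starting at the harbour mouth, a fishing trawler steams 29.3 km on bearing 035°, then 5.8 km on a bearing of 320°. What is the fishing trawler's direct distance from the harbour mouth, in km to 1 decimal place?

Leg 1 (035°, 29.3 km): east 29.3 sin 35° = 16.81, north 29.3 cos 35° = 24.00
Leg 2 (320°, 5.8 km): east 5.8 sin 320° = -3.73, north 5.8 cos 320° = 4.44
Net: 13.08 east, 28.44 north. Distance = √((13.08)² + (28.44)²) = 31.307 km.

31.3 km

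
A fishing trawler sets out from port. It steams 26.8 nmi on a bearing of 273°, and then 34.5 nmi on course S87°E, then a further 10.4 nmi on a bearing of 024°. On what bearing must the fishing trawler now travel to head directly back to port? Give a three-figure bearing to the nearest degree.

Leg 1 (273°, 26.8 nmi): east 26.8 sin 273° = -26.76, north 26.8 cos 273° = 1.40
Leg 2 (S87°E, 34.5 nmi): east 34.5 sin 93° = 34.45, north 34.5 cos 93° = -1.81
Leg 3 (024°, 10.4 nmi): east 10.4 sin 24° = 4.23, north 10.4 cos 24° = 9.50
Net displacement: 11.92 east, 9.10 north. Direction back to start is (-11.92, -9.10): bearing = atan2(-11.92, -9.10) mod 360° = 232.65° ≈ 233°.

233°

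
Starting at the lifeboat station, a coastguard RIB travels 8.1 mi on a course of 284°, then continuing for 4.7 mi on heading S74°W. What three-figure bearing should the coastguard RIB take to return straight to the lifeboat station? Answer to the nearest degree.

Leg 1 (284°, 8.1 mi): east 8.1 sin 284° = -7.86, north 8.1 cos 284° = 1.96
Leg 2 (S74°W, 4.7 mi): east 4.7 sin 254° = -4.52, north 4.7 cos 254° = -1.30
Net displacement: -12.38 east, 0.66 north. Direction back to start is (12.38, -0.66): bearing = atan2(12.38, -0.66) mod 360° = 93.07° ≈ 093°.

093°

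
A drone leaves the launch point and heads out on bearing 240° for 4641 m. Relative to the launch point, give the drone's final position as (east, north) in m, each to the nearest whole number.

Leg 1 (240°, 4641 m): east 4641 sin 240° = -4019.22, north 4641 cos 240° = -2320.50
Summing: -4019.22 m east, -2320.50 m north → (-4019, -2321).

(-4019, -2321)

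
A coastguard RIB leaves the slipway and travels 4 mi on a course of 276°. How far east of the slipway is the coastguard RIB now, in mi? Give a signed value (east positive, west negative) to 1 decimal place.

Leg 1 (276°, 4 mi): east 4 sin 276° = -3.98, north 4 cos 276° = 0.42
Net east component: -3.98 mi.

-4.0 mi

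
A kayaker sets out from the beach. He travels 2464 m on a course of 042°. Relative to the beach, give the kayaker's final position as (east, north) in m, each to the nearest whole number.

Leg 1 (042°, 2464 m): east 2464 sin 42° = 1648.74, north 2464 cos 42° = 1831.11
Summing: 1648.74 m east, 1831.11 m north → (1649, 1831).

(1649, 1831)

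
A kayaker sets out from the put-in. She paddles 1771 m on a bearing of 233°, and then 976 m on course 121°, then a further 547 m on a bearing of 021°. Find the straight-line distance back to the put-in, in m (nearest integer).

1125 m

Leg 1 (233°, 1771 m): east 1771 sin 233° = -1414.38, north 1771 cos 233° = -1065.81
Leg 2 (121°, 976 m): east 976 sin 121° = 836.60, north 976 cos 121° = -502.68
Leg 3 (021°, 547 m): east 547 sin 21° = 196.03, north 547 cos 21° = 510.67
Net: -381.76 east, -1057.82 north. Distance = √((-381.76)² + (-1057.82)²) = 1124.603 m.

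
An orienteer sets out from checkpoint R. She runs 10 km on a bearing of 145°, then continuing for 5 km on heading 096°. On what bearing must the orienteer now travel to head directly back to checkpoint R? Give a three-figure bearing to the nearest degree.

Leg 1 (145°, 10 km): east 10 sin 145° = 5.74, north 10 cos 145° = -8.19
Leg 2 (096°, 5 km): east 5 sin 96° = 4.97, north 5 cos 96° = -0.52
Net displacement: 10.71 east, -8.71 north. Direction back to start is (-10.71, 8.71): bearing = atan2(-10.71, 8.71) mod 360° = 309.14° ≈ 309°.

309°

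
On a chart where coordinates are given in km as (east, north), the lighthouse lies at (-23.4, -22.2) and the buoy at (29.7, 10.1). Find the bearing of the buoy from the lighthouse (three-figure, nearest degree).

059°

Δeast = 29.7 − -23.4 = 53.10; Δnorth = 10.1 − -22.2 = 32.30.
Bearing = atan2(Δeast, Δnorth) mod 360° = 58.69° ≈ 059°.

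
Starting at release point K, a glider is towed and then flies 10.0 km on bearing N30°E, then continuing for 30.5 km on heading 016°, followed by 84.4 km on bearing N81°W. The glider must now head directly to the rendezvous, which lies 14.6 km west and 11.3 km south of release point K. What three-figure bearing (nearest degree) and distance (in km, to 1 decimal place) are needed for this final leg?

Leg 1 (N30°E, 10.0 km): east 10.0 sin 30° = 5.00, north 10.0 cos 30° = 8.66
Leg 2 (016°, 30.5 km): east 30.5 sin 16° = 8.41, north 30.5 cos 16° = 29.32
Leg 3 (N81°W, 84.4 km): east 84.4 sin 279° = -83.36, north 84.4 cos 279° = 13.20
Current position: (-69.95, 51.18). Target: (-14.6, -11.3). Remaining: Δeast = 55.35, Δnorth = -62.48.
Bearing = atan2(55.35, -62.48) mod 360° = 138.46°; distance = √((55.35)² + (-62.48)²) = 83.475 km.

138°, 83.5 km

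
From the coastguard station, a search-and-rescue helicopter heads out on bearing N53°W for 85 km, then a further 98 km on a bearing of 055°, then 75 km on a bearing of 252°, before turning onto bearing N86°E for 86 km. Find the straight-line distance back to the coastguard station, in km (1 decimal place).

Leg 1 (N53°W, 85 km): east 85 sin 307° = -67.88, north 85 cos 307° = 51.15
Leg 2 (055°, 98 km): east 98 sin 55° = 80.28, north 98 cos 55° = 56.21
Leg 3 (252°, 75 km): east 75 sin 252° = -71.33, north 75 cos 252° = -23.18
Leg 4 (N86°E, 86 km): east 86 sin 86° = 85.79, north 86 cos 86° = 6.00
Net: 26.85 east, 90.19 north. Distance = √((26.85)² + (90.19)²) = 94.101 km.

94.1 km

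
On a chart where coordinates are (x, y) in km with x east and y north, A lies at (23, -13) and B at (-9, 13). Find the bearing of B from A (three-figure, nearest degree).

Δeast = -9 − 23 = -32.00; Δnorth = 13 − -13 = 26.00.
Bearing = atan2(Δeast, Δnorth) mod 360° = 309.09° ≈ 309°.

309°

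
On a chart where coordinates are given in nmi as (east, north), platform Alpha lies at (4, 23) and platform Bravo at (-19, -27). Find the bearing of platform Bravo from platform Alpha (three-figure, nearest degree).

205°

Δeast = -19 − 4 = -23.00; Δnorth = -27 − 23 = -50.00.
Bearing = atan2(Δeast, Δnorth) mod 360° = 204.70° ≈ 205°.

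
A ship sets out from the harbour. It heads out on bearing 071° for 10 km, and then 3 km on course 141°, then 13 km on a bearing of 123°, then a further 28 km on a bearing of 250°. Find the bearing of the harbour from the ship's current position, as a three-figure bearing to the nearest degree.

Leg 1 (071°, 10 km): east 10 sin 71° = 9.46, north 10 cos 71° = 3.26
Leg 2 (141°, 3 km): east 3 sin 141° = 1.89, north 3 cos 141° = -2.33
Leg 3 (123°, 13 km): east 13 sin 123° = 10.90, north 13 cos 123° = -7.08
Leg 4 (250°, 28 km): east 28 sin 250° = -26.31, north 28 cos 250° = -9.58
Net displacement: -4.07 east, -15.73 north. Direction back to start is (4.07, 15.73): bearing = atan2(4.07, 15.73) mod 360° = 14.49° ≈ 014°.

014°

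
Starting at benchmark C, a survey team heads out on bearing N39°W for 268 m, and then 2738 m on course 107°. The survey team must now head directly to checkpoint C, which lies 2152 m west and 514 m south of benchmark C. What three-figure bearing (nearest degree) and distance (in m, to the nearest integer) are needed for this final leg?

Leg 1 (N39°W, 268 m): east 268 sin 321° = -168.66, north 268 cos 321° = 208.28
Leg 2 (107°, 2738 m): east 2738 sin 107° = 2618.36, north 2738 cos 107° = -800.51
Current position: (2449.70, -592.24). Target: (-2152, -514). Remaining: Δeast = -4601.70, Δnorth = 78.24.
Bearing = atan2(-4601.70, 78.24) mod 360° = 270.97°; distance = √((-4601.70)² + (78.24)²) = 4602.370 m.

271°, 4602 m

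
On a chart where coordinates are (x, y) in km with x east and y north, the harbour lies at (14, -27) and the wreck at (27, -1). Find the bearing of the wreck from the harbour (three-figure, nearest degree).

027°

Δeast = 27 − 14 = 13.00; Δnorth = -1 − -27 = 26.00.
Bearing = atan2(Δeast, Δnorth) mod 360° = 26.57° ≈ 027°.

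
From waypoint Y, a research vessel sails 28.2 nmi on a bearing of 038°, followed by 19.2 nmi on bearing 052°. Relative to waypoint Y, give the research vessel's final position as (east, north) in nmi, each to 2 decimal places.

(32.49, 34.04)

Leg 1 (038°, 28.2 nmi): east 28.2 sin 38° = 17.36, north 28.2 cos 38° = 22.22
Leg 2 (052°, 19.2 nmi): east 19.2 sin 52° = 15.13, north 19.2 cos 52° = 11.82
Summing: 32.49 nmi east, 34.04 nmi north → (32.49, 34.04).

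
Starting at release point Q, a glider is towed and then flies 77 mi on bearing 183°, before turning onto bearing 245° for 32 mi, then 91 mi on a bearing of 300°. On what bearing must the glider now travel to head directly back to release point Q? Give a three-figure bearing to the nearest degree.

Leg 1 (183°, 77 mi): east 77 sin 183° = -4.03, north 77 cos 183° = -76.89
Leg 2 (245°, 32 mi): east 32 sin 245° = -29.00, north 32 cos 245° = -13.52
Leg 3 (300°, 91 mi): east 91 sin 300° = -78.81, north 91 cos 300° = 45.50
Net displacement: -111.84 east, -44.92 north. Direction back to start is (111.84, 44.92): bearing = atan2(111.84, 44.92) mod 360° = 68.12° ≈ 068°.

068°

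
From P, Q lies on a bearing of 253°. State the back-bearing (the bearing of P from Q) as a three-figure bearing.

Back-bearing = 253° − 180° = 073°.

073°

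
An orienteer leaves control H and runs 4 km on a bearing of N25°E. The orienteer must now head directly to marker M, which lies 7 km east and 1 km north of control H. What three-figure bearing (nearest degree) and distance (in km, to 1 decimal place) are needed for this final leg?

116°, 5.9 km

Leg 1 (N25°E, 4 km): east 4 sin 25° = 1.69, north 4 cos 25° = 3.63
Current position: (1.69, 3.63). Target: (7, 1). Remaining: Δeast = 5.31, Δnorth = -2.63.
Bearing = atan2(5.31, -2.63) mod 360° = 116.31°; distance = √((5.31)² + (-2.63)²) = 5.923 km.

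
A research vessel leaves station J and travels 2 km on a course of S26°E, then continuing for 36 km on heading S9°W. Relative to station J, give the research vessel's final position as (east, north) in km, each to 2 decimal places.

Leg 1 (S26°E, 2 km): east 2 sin 154° = 0.88, north 2 cos 154° = -1.80
Leg 2 (S9°W, 36 km): east 36 sin 189° = -5.63, north 36 cos 189° = -35.56
Summing: -4.75 km east, -37.35 km north → (-4.75, -37.35).

(-4.75, -37.35)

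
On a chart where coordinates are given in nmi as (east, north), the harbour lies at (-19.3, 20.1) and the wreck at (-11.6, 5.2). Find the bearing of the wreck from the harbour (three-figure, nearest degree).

Δeast = -11.6 − -19.3 = 7.70; Δnorth = 5.2 − 20.1 = -14.90.
Bearing = atan2(Δeast, Δnorth) mod 360° = 152.67° ≈ 153°.

153°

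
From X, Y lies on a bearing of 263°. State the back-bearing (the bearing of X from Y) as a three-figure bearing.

Back-bearing = 263° − 180° = 083°.

083°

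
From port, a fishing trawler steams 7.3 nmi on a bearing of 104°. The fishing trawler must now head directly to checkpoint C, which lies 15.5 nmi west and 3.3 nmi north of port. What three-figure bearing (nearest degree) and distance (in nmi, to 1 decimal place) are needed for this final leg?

283°, 23.1 nmi

Leg 1 (104°, 7.3 nmi): east 7.3 sin 104° = 7.08, north 7.3 cos 104° = -1.77
Current position: (7.08, -1.77). Target: (-15.5, 3.3). Remaining: Δeast = -22.58, Δnorth = 5.07.
Bearing = atan2(-22.58, 5.07) mod 360° = 282.64°; distance = √((-22.58)² + (5.07)²) = 23.144 nmi.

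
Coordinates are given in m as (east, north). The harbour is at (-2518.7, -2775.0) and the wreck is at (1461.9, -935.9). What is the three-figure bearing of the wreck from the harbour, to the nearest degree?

065°

Δeast = 1461.9 − -2518.7 = 3980.60; Δnorth = -935.9 − -2775.0 = 1839.10.
Bearing = atan2(Δeast, Δnorth) mod 360° = 65.20° ≈ 065°.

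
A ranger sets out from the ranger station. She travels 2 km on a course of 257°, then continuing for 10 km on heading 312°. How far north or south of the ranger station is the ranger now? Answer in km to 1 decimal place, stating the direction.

Leg 1 (257°, 2 km): east 2 sin 257° = -1.95, north 2 cos 257° = -0.45
Leg 2 (312°, 10 km): east 10 sin 312° = -7.43, north 10 cos 312° = 6.69
Net north component: 6.24 km.

6.2 km north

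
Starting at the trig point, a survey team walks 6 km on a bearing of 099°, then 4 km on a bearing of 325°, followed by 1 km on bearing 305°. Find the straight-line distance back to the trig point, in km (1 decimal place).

Leg 1 (099°, 6 km): east 6 sin 99° = 5.93, north 6 cos 99° = -0.94
Leg 2 (325°, 4 km): east 4 sin 325° = -2.29, north 4 cos 325° = 3.28
Leg 3 (305°, 1 km): east 1 sin 305° = -0.82, north 1 cos 305° = 0.57
Net: 2.81 east, 2.91 north. Distance = √((2.81)² + (2.91)²) = 4.048 km.

4.0 km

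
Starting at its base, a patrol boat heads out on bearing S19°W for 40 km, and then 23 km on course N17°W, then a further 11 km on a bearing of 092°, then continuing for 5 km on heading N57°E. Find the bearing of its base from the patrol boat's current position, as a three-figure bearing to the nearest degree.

Leg 1 (S19°W, 40 km): east 40 sin 199° = -13.02, north 40 cos 199° = -37.82
Leg 2 (N17°W, 23 km): east 23 sin 343° = -6.72, north 23 cos 343° = 22.00
Leg 3 (092°, 11 km): east 11 sin 92° = 10.99, north 11 cos 92° = -0.38
Leg 4 (N57°E, 5 km): east 5 sin 57° = 4.19, north 5 cos 57° = 2.72
Net displacement: -4.56 east, -13.49 north. Direction back to start is (4.56, 13.49): bearing = atan2(4.56, 13.49) mod 360° = 18.68° ≈ 019°.

019°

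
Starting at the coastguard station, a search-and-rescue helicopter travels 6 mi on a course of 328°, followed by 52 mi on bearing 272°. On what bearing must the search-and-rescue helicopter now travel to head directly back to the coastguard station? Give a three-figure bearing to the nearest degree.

Leg 1 (328°, 6 mi): east 6 sin 328° = -3.18, north 6 cos 328° = 5.09
Leg 2 (272°, 52 mi): east 52 sin 272° = -51.97, north 52 cos 272° = 1.81
Net displacement: -55.15 east, 6.90 north. Direction back to start is (55.15, -6.90): bearing = atan2(55.15, -6.90) mod 360° = 97.13° ≈ 097°.

097°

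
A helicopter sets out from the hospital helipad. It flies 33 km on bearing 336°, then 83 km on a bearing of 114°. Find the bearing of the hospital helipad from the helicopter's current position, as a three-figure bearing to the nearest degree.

Leg 1 (336°, 33 km): east 33 sin 336° = -13.42, north 33 cos 336° = 30.15
Leg 2 (114°, 83 km): east 83 sin 114° = 75.82, north 83 cos 114° = -33.76
Net displacement: 62.40 east, -3.61 north. Direction back to start is (-62.40, 3.61): bearing = atan2(-62.40, 3.61) mod 360° = 273.31° ≈ 273°.

273°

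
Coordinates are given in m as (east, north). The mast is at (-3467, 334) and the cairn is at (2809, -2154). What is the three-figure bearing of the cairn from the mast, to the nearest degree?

Δeast = 2809 − -3467 = 6276.00; Δnorth = -2154 − 334 = -2488.00.
Bearing = atan2(Δeast, Δnorth) mod 360° = 111.62° ≈ 112°.

112°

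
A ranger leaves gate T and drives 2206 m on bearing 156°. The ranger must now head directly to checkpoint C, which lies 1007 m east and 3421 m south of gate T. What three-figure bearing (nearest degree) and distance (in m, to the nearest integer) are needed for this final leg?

Leg 1 (156°, 2206 m): east 2206 sin 156° = 897.26, north 2206 cos 156° = -2015.28
Current position: (897.26, -2015.28). Target: (1007, -3421). Remaining: Δeast = 109.74, Δnorth = -1405.72.
Bearing = atan2(109.74, -1405.72) mod 360° = 175.54°; distance = √((109.74)² + (-1405.72)²) = 1409.996 m.

176°, 1410 m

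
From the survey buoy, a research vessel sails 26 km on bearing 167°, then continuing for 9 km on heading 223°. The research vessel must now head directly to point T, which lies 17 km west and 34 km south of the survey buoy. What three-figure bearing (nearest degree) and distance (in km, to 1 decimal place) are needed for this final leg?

Leg 1 (167°, 26 km): east 26 sin 167° = 5.85, north 26 cos 167° = -25.33
Leg 2 (223°, 9 km): east 9 sin 223° = -6.14, north 9 cos 223° = -6.58
Current position: (-0.29, -31.92). Target: (-17, -34). Remaining: Δeast = -16.71, Δnorth = -2.08.
Bearing = atan2(-16.71, -2.08) mod 360° = 262.89°; distance = √((-16.71)² + (-2.08)²) = 16.840 km.

263°, 16.8 km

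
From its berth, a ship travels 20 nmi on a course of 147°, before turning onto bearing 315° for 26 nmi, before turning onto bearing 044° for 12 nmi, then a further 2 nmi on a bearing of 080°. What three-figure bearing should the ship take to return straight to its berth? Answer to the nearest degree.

195°

Leg 1 (147°, 20 nmi): east 20 sin 147° = 10.89, north 20 cos 147° = -16.77
Leg 2 (315°, 26 nmi): east 26 sin 315° = -18.38, north 26 cos 315° = 18.38
Leg 3 (044°, 12 nmi): east 12 sin 44° = 8.34, north 12 cos 44° = 8.63
Leg 4 (080°, 2 nmi): east 2 sin 80° = 1.97, north 2 cos 80° = 0.35
Net displacement: 2.81 east, 10.59 north. Direction back to start is (-2.81, -10.59): bearing = atan2(-2.81, -10.59) mod 360° = 194.88° ≈ 195°.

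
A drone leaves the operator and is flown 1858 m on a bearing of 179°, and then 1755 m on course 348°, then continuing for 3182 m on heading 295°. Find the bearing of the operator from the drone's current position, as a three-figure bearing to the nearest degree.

Leg 1 (179°, 1858 m): east 1858 sin 179° = 32.43, north 1858 cos 179° = -1857.72
Leg 2 (348°, 1755 m): east 1755 sin 348° = -364.89, north 1755 cos 348° = 1716.65
Leg 3 (295°, 3182 m): east 3182 sin 295° = -2883.87, north 3182 cos 295° = 1344.77
Net displacement: -3216.33 east, 1203.70 north. Direction back to start is (3216.33, -1203.70): bearing = atan2(3216.33, -1203.70) mod 360° = 110.52° ≈ 111°.

111°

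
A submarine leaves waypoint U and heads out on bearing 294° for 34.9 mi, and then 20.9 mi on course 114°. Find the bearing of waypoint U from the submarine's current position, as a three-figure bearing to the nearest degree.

114°

Leg 1 (294°, 34.9 mi): east 34.9 sin 294° = -31.88, north 34.9 cos 294° = 14.20
Leg 2 (114°, 20.9 mi): east 20.9 sin 114° = 19.09, north 20.9 cos 114° = -8.50
Net displacement: -12.79 east, 5.69 north. Direction back to start is (12.79, -5.69): bearing = atan2(12.79, -5.69) mod 360° = 114.00° ≈ 114°.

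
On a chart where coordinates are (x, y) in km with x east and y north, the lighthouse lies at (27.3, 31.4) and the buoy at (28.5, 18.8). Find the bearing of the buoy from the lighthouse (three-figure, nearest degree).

175°

Δeast = 28.5 − 27.3 = 1.20; Δnorth = 18.8 − 31.4 = -12.60.
Bearing = atan2(Δeast, Δnorth) mod 360° = 174.56° ≈ 175°.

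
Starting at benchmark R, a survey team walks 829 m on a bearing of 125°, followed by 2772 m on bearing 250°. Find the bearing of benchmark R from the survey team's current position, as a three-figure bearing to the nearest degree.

054°

Leg 1 (125°, 829 m): east 829 sin 125° = 679.08, north 829 cos 125° = -475.49
Leg 2 (250°, 2772 m): east 2772 sin 250° = -2604.83, north 2772 cos 250° = -948.08
Net displacement: -1925.75 east, -1423.57 north. Direction back to start is (1925.75, 1423.57): bearing = atan2(1925.75, 1423.57) mod 360° = 53.53° ≈ 054°.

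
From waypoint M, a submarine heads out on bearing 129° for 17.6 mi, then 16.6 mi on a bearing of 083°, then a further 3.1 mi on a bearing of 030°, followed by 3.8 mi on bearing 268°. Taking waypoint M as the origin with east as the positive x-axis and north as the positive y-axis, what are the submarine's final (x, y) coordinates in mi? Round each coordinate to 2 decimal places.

Leg 1 (129°, 17.6 mi): east 17.6 sin 129° = 13.68, north 17.6 cos 129° = -11.08
Leg 2 (083°, 16.6 mi): east 16.6 sin 83° = 16.48, north 16.6 cos 83° = 2.02
Leg 3 (030°, 3.1 mi): east 3.1 sin 30° = 1.55, north 3.1 cos 30° = 2.68
Leg 4 (268°, 3.8 mi): east 3.8 sin 268° = -3.80, north 3.8 cos 268° = -0.13
Summing: 27.91 mi east, -6.50 mi north → (27.91, -6.50).

(27.91, -6.50)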